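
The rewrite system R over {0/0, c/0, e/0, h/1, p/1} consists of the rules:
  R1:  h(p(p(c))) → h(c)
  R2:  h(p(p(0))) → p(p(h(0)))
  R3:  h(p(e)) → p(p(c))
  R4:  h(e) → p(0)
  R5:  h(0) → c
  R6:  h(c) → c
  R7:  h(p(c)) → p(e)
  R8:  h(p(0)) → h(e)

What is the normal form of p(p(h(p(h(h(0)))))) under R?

p(p(p(e)))

1. p(p(h(p(h(h(0))))))  →  p(p(h(p(h(c)))))   [R5 at 1.1.1.1.1]
2. p(p(h(p(h(c)))))  →  p(p(h(p(c))))   [R6 at 1.1.1.1]
3. p(p(h(p(c))))  →  p(p(p(e)))   [R7 at 1.1]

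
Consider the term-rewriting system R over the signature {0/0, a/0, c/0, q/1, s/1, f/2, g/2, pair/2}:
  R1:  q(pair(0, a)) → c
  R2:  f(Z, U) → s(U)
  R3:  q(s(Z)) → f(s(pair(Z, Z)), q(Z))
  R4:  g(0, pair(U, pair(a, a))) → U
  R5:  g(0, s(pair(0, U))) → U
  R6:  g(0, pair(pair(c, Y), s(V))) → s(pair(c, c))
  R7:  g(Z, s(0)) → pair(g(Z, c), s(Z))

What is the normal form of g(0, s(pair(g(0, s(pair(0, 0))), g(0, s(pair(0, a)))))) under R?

a

1. g(0, s(pair(g(0, s(pair(0, 0))), g(0, s(pair(0, a))))))  →  g(0, s(pair(0, g(0, s(pair(0, a))))))   [R5 at 2.1.1]
2. g(0, s(pair(0, g(0, s(pair(0, a))))))  →  g(0, s(pair(0, a)))   [R5 at ε]
3. g(0, s(pair(0, a)))  →  a   [R5 at ε]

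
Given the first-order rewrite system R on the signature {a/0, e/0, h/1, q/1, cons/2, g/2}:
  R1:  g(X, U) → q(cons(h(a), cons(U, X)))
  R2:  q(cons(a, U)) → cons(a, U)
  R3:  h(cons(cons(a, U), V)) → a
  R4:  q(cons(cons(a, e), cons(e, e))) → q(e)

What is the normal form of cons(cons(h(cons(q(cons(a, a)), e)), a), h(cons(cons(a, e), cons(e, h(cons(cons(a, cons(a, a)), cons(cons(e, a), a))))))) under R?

cons(cons(a, a), a)

1. cons(cons(h(cons(q(cons(a, a)), e)), a), h(cons(cons(a, e), cons(e, h(cons(cons(a, cons(a, a)), cons(cons(e, a), a)))))))  →  cons(cons(h(cons(cons(a, a), e)), a), h(cons(cons(a, e), cons(e, h(cons(cons(a, cons(a, a)), cons(cons(e, a), a)))))))   [R2 at 1.1.1.1]
2. cons(cons(h(cons(cons(a, a), e)), a), h(cons(cons(a, e), cons(e, h(cons(cons(a, cons(a, a)), cons(cons(e, a), a)))))))  →  cons(cons(a, a), h(cons(cons(a, e), cons(e, h(cons(cons(a, cons(a, a)), cons(cons(e, a), a)))))))   [R3 at 1.1]
3. cons(cons(a, a), h(cons(cons(a, e), cons(e, h(cons(cons(a, cons(a, a)), cons(cons(e, a), a)))))))  →  cons(cons(a, a), a)   [R3 at 2]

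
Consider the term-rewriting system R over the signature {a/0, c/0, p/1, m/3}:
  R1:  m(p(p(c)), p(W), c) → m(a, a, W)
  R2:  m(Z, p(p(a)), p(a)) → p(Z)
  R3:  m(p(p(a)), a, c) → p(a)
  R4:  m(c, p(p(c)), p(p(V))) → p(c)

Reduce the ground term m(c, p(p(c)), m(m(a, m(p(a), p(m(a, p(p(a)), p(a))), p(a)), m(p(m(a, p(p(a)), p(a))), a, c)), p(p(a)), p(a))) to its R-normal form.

1. m(c, p(p(c)), m(m(a, m(p(a), p(m(a, p(p(a)), p(a))), p(a)), m(p(m(a, p(p(a)), p(a))), a, c)), p(p(a)), p(a)))  →  m(c, p(p(c)), p(m(a, m(p(a), p(m(a, p(p(a)), p(a))), p(a)), m(p(m(a, p(p(a)), p(a))), a, c))))   [R2 at 3]
2. m(c, p(p(c)), p(m(a, m(p(a), p(m(a, p(p(a)), p(a))), p(a)), m(p(m(a, p(p(a)), p(a))), a, c))))  →  m(c, p(p(c)), p(m(a, m(p(a), p(p(a)), p(a)), m(p(m(a, p(p(a)), p(a))), a, c))))   [R2 at 3.1.2.2.1]
3. m(c, p(p(c)), p(m(a, m(p(a), p(p(a)), p(a)), m(p(m(a, p(p(a)), p(a))), a, c))))  →  m(c, p(p(c)), p(m(a, p(p(a)), m(p(m(a, p(p(a)), p(a))), a, c))))   [R2 at 3.1.2]
4. m(c, p(p(c)), p(m(a, p(p(a)), m(p(m(a, p(p(a)), p(a))), a, c))))  →  m(c, p(p(c)), p(m(a, p(p(a)), m(p(p(a)), a, c))))   [R2 at 3.1.3.1.1]
5. m(c, p(p(c)), p(m(a, p(p(a)), m(p(p(a)), a, c))))  →  m(c, p(p(c)), p(m(a, p(p(a)), p(a))))   [R3 at 3.1.3]
6. m(c, p(p(c)), p(m(a, p(p(a)), p(a))))  →  m(c, p(p(c)), p(p(a)))   [R2 at 3.1]
7. m(c, p(p(c)), p(p(a)))  →  p(c)   [R4 at ε]

p(c)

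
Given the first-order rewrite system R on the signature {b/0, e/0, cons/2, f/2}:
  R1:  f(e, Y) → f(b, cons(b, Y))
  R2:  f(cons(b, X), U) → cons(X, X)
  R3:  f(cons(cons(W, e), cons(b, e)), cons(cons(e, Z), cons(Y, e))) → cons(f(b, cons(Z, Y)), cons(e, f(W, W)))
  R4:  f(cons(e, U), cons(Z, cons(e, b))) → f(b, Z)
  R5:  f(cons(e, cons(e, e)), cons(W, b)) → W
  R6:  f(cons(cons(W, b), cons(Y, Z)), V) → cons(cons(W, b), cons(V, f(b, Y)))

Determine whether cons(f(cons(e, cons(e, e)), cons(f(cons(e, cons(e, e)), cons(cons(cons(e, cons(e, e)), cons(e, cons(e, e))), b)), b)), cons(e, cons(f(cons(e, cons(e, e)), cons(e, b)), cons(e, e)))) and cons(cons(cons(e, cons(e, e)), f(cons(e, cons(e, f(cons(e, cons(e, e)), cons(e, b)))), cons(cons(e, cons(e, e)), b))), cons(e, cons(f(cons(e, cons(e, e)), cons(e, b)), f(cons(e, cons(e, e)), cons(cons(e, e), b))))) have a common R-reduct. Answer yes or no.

yes — NF(t₁) = cons(cons(cons(e, cons(e, e)), cons(e, cons(e, e))), cons(e, cons(e, cons(e, e)))), NF(t₂) = cons(cons(cons(e, cons(e, e)), cons(e, cons(e, e))), cons(e, cons(e, cons(e, e))))

Reduce t₁ = cons(f(cons(e, cons(e, e)), cons(f(cons(e, cons(e, e)), cons(cons(cons(e, cons(e, e)), cons(e, cons(e, e))), b)), b)), cons(e, cons(f(cons(e, cons(e, e)), cons(e, b)), cons(e, e)))):
1. cons(f(cons(e, cons(e, e)), cons(f(cons(e, cons(e, e)), cons(cons(cons(e, cons(e, e)), cons(e, cons(e, e))), b)), b)), cons(e, cons(f(cons(e, cons(e, e)), cons(e, b)), cons(e, e))))  →  cons(f(cons(e, cons(e, e)), cons(cons(cons(e, cons(e, e)), cons(e, cons(e, e))), b)), cons(e, cons(f(cons(e, cons(e, e)), cons(e, b)), cons(e, e))))   [R5 at 1]
2. cons(f(cons(e, cons(e, e)), cons(cons(cons(e, cons(e, e)), cons(e, cons(e, e))), b)), cons(e, cons(f(cons(e, cons(e, e)), cons(e, b)), cons(e, e))))  →  cons(cons(cons(e, cons(e, e)), cons(e, cons(e, e))), cons(e, cons(f(cons(e, cons(e, e)), cons(e, b)), cons(e, e))))   [R5 at 1]
3. cons(cons(cons(e, cons(e, e)), cons(e, cons(e, e))), cons(e, cons(f(cons(e, cons(e, e)), cons(e, b)), cons(e, e))))  →  cons(cons(cons(e, cons(e, e)), cons(e, cons(e, e))), cons(e, cons(e, cons(e, e))))   [R5 at 2.2.1]

Reduce t₂ = cons(cons(cons(e, cons(e, e)), f(cons(e, cons(e, f(cons(e, cons(e, e)), cons(e, b)))), cons(cons(e, cons(e, e)), b))), cons(e, cons(f(cons(e, cons(e, e)), cons(e, b)), f(cons(e, cons(e, e)), cons(cons(e, e), b))))):
1. cons(cons(cons(e, cons(e, e)), f(cons(e, cons(e, f(cons(e, cons(e, e)), cons(e, b)))), cons(cons(e, cons(e, e)), b))), cons(e, cons(f(cons(e, cons(e, e)), cons(e, b)), f(cons(e, cons(e, e)), cons(cons(e, e), b)))))  →  cons(cons(cons(e, cons(e, e)), f(cons(e, cons(e, e)), cons(cons(e, cons(e, e)), b))), cons(e, cons(f(cons(e, cons(e, e)), cons(e, b)), f(cons(e, cons(e, e)), cons(cons(e, e), b)))))   [R5 at 1.2.1.2.2]
2. cons(cons(cons(e, cons(e, e)), f(cons(e, cons(e, e)), cons(cons(e, cons(e, e)), b))), cons(e, cons(f(cons(e, cons(e, e)), cons(e, b)), f(cons(e, cons(e, e)), cons(cons(e, e), b)))))  →  cons(cons(cons(e, cons(e, e)), cons(e, cons(e, e))), cons(e, cons(f(cons(e, cons(e, e)), cons(e, b)), f(cons(e, cons(e, e)), cons(cons(e, e), b)))))   [R5 at 1.2]
3. cons(cons(cons(e, cons(e, e)), cons(e, cons(e, e))), cons(e, cons(f(cons(e, cons(e, e)), cons(e, b)), f(cons(e, cons(e, e)), cons(cons(e, e), b)))))  →  cons(cons(cons(e, cons(e, e)), cons(e, cons(e, e))), cons(e, cons(e, f(cons(e, cons(e, e)), cons(cons(e, e), b)))))   [R5 at 2.2.1]
4. cons(cons(cons(e, cons(e, e)), cons(e, cons(e, e))), cons(e, cons(e, f(cons(e, cons(e, e)), cons(cons(e, e), b)))))  →  cons(cons(cons(e, cons(e, e)), cons(e, cons(e, e))), cons(e, cons(e, cons(e, e))))   [R5 at 2.2.2]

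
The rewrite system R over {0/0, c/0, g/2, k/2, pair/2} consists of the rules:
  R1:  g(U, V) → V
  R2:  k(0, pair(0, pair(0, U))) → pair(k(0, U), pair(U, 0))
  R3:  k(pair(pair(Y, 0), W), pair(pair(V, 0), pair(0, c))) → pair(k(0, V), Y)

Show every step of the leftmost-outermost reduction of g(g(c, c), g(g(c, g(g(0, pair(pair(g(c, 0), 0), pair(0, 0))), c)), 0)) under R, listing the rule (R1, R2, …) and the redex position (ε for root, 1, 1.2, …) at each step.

1. g(g(c, c), g(g(c, g(g(0, pair(pair(g(c, 0), 0), pair(0, 0))), c)), 0))  →  g(g(c, g(g(0, pair(pair(g(c, 0), 0), pair(0, 0))), c)), 0)   [R1 at ε]
2. g(g(c, g(g(0, pair(pair(g(c, 0), 0), pair(0, 0))), c)), 0)  →  0   [R1 at ε]

0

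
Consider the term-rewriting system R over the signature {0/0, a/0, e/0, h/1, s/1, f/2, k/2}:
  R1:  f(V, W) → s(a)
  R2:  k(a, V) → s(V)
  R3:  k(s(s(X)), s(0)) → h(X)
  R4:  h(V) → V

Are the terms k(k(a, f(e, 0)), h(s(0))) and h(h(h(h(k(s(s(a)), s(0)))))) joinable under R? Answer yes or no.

yes — NF(t₁) = a, NF(t₂) = a

Reduce t₁ = k(k(a, f(e, 0)), h(s(0))):
1. k(k(a, f(e, 0)), h(s(0)))  →  k(s(f(e, 0)), h(s(0)))   [R2 at 1]
2. k(s(f(e, 0)), h(s(0)))  →  k(s(s(a)), h(s(0)))   [R1 at 1.1]
3. k(s(s(a)), h(s(0)))  →  k(s(s(a)), s(0))   [R4 at 2]
4. k(s(s(a)), s(0))  →  h(a)   [R3 at ε]
5. h(a)  →  a   [R4 at ε]

Reduce t₂ = h(h(h(h(k(s(s(a)), s(0)))))):
1. h(h(h(h(k(s(s(a)), s(0))))))  →  h(h(h(k(s(s(a)), s(0)))))   [R4 at ε]
2. h(h(h(k(s(s(a)), s(0)))))  →  h(h(k(s(s(a)), s(0))))   [R4 at ε]
3. h(h(k(s(s(a)), s(0))))  →  h(k(s(s(a)), s(0)))   [R4 at ε]
4. h(k(s(s(a)), s(0)))  →  k(s(s(a)), s(0))   [R4 at ε]
5. k(s(s(a)), s(0))  →  h(a)   [R3 at ε]
6. h(a)  →  a   [R4 at ε]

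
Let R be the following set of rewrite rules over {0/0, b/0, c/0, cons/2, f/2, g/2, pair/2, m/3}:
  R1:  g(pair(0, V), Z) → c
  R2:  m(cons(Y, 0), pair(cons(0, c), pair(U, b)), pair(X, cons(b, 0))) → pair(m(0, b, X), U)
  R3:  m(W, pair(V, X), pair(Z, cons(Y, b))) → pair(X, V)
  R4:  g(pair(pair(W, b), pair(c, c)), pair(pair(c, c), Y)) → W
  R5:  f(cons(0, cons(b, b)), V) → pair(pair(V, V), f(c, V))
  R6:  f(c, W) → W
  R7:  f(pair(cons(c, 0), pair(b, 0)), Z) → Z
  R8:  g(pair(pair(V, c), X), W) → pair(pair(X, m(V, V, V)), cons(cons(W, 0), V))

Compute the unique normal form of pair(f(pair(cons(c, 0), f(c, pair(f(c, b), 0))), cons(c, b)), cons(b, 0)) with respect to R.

pair(cons(c, b), cons(b, 0))

1. pair(f(pair(cons(c, 0), f(c, pair(f(c, b), 0))), cons(c, b)), cons(b, 0))  →  pair(f(pair(cons(c, 0), pair(f(c, b), 0)), cons(c, b)), cons(b, 0))   [R6 at 1.1.2]
2. pair(f(pair(cons(c, 0), pair(f(c, b), 0)), cons(c, b)), cons(b, 0))  →  pair(f(pair(cons(c, 0), pair(b, 0)), cons(c, b)), cons(b, 0))   [R6 at 1.1.2.1]
3. pair(f(pair(cons(c, 0), pair(b, 0)), cons(c, b)), cons(b, 0))  →  pair(cons(c, b), cons(b, 0))   [R7 at 1]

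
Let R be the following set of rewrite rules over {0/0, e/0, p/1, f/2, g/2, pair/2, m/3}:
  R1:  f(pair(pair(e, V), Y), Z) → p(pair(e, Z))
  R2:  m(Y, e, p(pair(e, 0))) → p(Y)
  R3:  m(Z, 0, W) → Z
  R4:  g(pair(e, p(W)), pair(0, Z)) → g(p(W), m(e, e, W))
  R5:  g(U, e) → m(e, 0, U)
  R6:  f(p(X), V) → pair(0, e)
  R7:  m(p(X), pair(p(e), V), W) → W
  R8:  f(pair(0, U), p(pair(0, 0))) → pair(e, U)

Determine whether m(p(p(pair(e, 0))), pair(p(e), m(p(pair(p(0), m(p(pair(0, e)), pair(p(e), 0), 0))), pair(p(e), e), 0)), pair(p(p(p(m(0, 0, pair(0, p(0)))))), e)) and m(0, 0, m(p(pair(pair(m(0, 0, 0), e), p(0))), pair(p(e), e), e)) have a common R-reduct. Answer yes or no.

no — NF(t₁) = pair(p(p(p(0))), e), NF(t₂) = 0

Reduce t₁ = m(p(p(pair(e, 0))), pair(p(e), m(p(pair(p(0), m(p(pair(0, e)), pair(p(e), 0), 0))), pair(p(e), e), 0)), pair(p(p(p(m(0, 0, pair(0, p(0)))))), e)):
1. m(p(p(pair(e, 0))), pair(p(e), m(p(pair(p(0), m(p(pair(0, e)), pair(p(e), 0), 0))), pair(p(e), e), 0)), pair(p(p(p(m(0, 0, pair(0, p(0)))))), e))  →  pair(p(p(p(m(0, 0, pair(0, p(0)))))), e)   [R7 at ε]
2. pair(p(p(p(m(0, 0, pair(0, p(0)))))), e)  →  pair(p(p(p(0))), e)   [R3 at 1.1.1.1]

Reduce t₂ = m(0, 0, m(p(pair(pair(m(0, 0, 0), e), p(0))), pair(p(e), e), e)):
1. m(0, 0, m(p(pair(pair(m(0, 0, 0), e), p(0))), pair(p(e), e), e))  →  0   [R3 at ε]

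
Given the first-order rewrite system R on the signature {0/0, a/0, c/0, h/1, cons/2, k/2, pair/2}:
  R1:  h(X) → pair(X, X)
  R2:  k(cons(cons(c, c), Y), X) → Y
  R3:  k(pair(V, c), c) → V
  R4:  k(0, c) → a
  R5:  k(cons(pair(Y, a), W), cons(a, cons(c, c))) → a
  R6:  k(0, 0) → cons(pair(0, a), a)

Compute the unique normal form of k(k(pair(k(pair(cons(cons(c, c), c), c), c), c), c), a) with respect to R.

1. k(k(pair(k(pair(cons(cons(c, c), c), c), c), c), c), a)  →  k(k(pair(cons(cons(c, c), c), c), c), a)   [R3 at 1]
2. k(k(pair(cons(cons(c, c), c), c), c), a)  →  k(cons(cons(c, c), c), a)   [R3 at 1]
3. k(cons(cons(c, c), c), a)  →  c   [R2 at ε]

c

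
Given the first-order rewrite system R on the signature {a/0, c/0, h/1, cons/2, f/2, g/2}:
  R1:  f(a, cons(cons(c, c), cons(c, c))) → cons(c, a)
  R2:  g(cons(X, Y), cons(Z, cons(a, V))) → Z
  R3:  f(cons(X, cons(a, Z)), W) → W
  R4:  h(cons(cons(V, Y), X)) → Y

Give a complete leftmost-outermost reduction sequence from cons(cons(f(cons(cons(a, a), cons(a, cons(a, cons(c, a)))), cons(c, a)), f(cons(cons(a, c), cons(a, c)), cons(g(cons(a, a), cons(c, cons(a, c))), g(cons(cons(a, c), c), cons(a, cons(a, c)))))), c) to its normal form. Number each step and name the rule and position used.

cons(cons(cons(c, a), cons(c, a)), c)

1. cons(cons(f(cons(cons(a, a), cons(a, cons(a, cons(c, a)))), cons(c, a)), f(cons(cons(a, c), cons(a, c)), cons(g(cons(a, a), cons(c, cons(a, c))), g(cons(cons(a, c), c), cons(a, cons(a, c)))))), c)  →  cons(cons(cons(c, a), f(cons(cons(a, c), cons(a, c)), cons(g(cons(a, a), cons(c, cons(a, c))), g(cons(cons(a, c), c), cons(a, cons(a, c)))))), c)   [R3 at 1.1]
2. cons(cons(cons(c, a), f(cons(cons(a, c), cons(a, c)), cons(g(cons(a, a), cons(c, cons(a, c))), g(cons(cons(a, c), c), cons(a, cons(a, c)))))), c)  →  cons(cons(cons(c, a), cons(g(cons(a, a), cons(c, cons(a, c))), g(cons(cons(a, c), c), cons(a, cons(a, c))))), c)   [R3 at 1.2]
3. cons(cons(cons(c, a), cons(g(cons(a, a), cons(c, cons(a, c))), g(cons(cons(a, c), c), cons(a, cons(a, c))))), c)  →  cons(cons(cons(c, a), cons(c, g(cons(cons(a, c), c), cons(a, cons(a, c))))), c)   [R2 at 1.2.1]
4. cons(cons(cons(c, a), cons(c, g(cons(cons(a, c), c), cons(a, cons(a, c))))), c)  →  cons(cons(cons(c, a), cons(c, a)), c)   [R2 at 1.2.2]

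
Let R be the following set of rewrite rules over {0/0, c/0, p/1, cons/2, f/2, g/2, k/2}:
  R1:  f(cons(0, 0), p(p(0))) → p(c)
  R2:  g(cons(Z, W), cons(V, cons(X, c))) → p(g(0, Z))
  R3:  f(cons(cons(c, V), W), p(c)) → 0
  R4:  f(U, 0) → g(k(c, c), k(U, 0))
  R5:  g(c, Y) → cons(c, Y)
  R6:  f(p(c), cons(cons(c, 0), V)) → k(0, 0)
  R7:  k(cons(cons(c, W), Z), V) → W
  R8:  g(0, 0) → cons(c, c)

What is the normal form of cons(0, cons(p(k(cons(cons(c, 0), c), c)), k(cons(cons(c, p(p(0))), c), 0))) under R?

1. cons(0, cons(p(k(cons(cons(c, 0), c), c)), k(cons(cons(c, p(p(0))), c), 0)))  →  cons(0, cons(p(0), k(cons(cons(c, p(p(0))), c), 0)))   [R7 at 2.1.1]
2. cons(0, cons(p(0), k(cons(cons(c, p(p(0))), c), 0)))  →  cons(0, cons(p(0), p(p(0))))   [R7 at 2.2]

cons(0, cons(p(0), p(p(0))))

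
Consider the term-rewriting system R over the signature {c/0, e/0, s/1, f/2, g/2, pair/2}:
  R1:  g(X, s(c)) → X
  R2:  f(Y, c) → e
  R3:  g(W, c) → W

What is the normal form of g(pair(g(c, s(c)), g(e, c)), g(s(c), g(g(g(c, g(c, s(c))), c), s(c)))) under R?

pair(c, e)

1. g(pair(g(c, s(c)), g(e, c)), g(s(c), g(g(g(c, g(c, s(c))), c), s(c))))  →  g(pair(c, g(e, c)), g(s(c), g(g(g(c, g(c, s(c))), c), s(c))))   [R1 at 1.1]
2. g(pair(c, g(e, c)), g(s(c), g(g(g(c, g(c, s(c))), c), s(c))))  →  g(pair(c, e), g(s(c), g(g(g(c, g(c, s(c))), c), s(c))))   [R3 at 1.2]
3. g(pair(c, e), g(s(c), g(g(g(c, g(c, s(c))), c), s(c))))  →  g(pair(c, e), g(s(c), g(g(c, g(c, s(c))), c)))   [R1 at 2.2]
4. g(pair(c, e), g(s(c), g(g(c, g(c, s(c))), c)))  →  g(pair(c, e), g(s(c), g(c, g(c, s(c)))))   [R3 at 2.2]
5. g(pair(c, e), g(s(c), g(c, g(c, s(c)))))  →  g(pair(c, e), g(s(c), g(c, c)))   [R1 at 2.2.2]
6. g(pair(c, e), g(s(c), g(c, c)))  →  g(pair(c, e), g(s(c), c))   [R3 at 2.2]
7. g(pair(c, e), g(s(c), c))  →  g(pair(c, e), s(c))   [R3 at 2]
8. g(pair(c, e), s(c))  →  pair(c, e)   [R1 at ε]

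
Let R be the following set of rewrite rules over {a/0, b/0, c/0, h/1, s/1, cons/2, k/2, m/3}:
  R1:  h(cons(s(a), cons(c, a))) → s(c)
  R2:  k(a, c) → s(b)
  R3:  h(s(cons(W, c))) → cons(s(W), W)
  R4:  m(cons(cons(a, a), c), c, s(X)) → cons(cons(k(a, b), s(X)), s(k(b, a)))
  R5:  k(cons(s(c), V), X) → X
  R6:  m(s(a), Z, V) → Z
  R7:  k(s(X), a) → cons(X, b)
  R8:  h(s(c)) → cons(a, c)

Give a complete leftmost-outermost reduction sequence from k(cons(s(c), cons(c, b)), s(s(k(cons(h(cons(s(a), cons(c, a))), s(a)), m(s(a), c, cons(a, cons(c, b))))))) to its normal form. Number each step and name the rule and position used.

1. k(cons(s(c), cons(c, b)), s(s(k(cons(h(cons(s(a), cons(c, a))), s(a)), m(s(a), c, cons(a, cons(c, b)))))))  →  s(s(k(cons(h(cons(s(a), cons(c, a))), s(a)), m(s(a), c, cons(a, cons(c, b))))))   [R5 at ε]
2. s(s(k(cons(h(cons(s(a), cons(c, a))), s(a)), m(s(a), c, cons(a, cons(c, b))))))  →  s(s(k(cons(s(c), s(a)), m(s(a), c, cons(a, cons(c, b))))))   [R1 at 1.1.1.1]
3. s(s(k(cons(s(c), s(a)), m(s(a), c, cons(a, cons(c, b))))))  →  s(s(m(s(a), c, cons(a, cons(c, b)))))   [R5 at 1.1]
4. s(s(m(s(a), c, cons(a, cons(c, b)))))  →  s(s(c))   [R6 at 1.1]

s(s(c))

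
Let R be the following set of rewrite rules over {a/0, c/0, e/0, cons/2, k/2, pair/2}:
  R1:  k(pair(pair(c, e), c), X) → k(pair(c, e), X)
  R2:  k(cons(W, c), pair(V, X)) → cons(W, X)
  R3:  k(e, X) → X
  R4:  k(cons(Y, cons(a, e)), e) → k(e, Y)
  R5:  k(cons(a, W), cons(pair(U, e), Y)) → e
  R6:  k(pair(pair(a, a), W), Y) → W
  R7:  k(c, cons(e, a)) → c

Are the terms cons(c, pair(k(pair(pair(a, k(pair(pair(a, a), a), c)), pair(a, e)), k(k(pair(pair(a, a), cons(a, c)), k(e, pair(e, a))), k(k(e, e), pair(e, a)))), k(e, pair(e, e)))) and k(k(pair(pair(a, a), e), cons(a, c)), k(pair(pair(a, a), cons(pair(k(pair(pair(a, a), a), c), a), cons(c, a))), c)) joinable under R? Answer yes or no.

Reduce t₁ = cons(c, pair(k(pair(pair(a, k(pair(pair(a, a), a), c)), pair(a, e)), k(k(pair(pair(a, a), cons(a, c)), k(e, pair(e, a))), k(k(e, e), pair(e, a)))), k(e, pair(e, e)))):
1. cons(c, pair(k(pair(pair(a, k(pair(pair(a, a), a), c)), pair(a, e)), k(k(pair(pair(a, a), cons(a, c)), k(e, pair(e, a))), k(k(e, e), pair(e, a)))), k(e, pair(e, e))))  →  cons(c, pair(k(pair(pair(a, a), pair(a, e)), k(k(pair(pair(a, a), cons(a, c)), k(e, pair(e, a))), k(k(e, e), pair(e, a)))), k(e, pair(e, e))))   [R6 at 2.1.1.1.2]
2. cons(c, pair(k(pair(pair(a, a), pair(a, e)), k(k(pair(pair(a, a), cons(a, c)), k(e, pair(e, a))), k(k(e, e), pair(e, a)))), k(e, pair(e, e))))  →  cons(c, pair(pair(a, e), k(e, pair(e, e))))   [R6 at 2.1]
3. cons(c, pair(pair(a, e), k(e, pair(e, e))))  →  cons(c, pair(pair(a, e), pair(e, e)))   [R3 at 2.2]

Reduce t₂ = k(k(pair(pair(a, a), e), cons(a, c)), k(pair(pair(a, a), cons(pair(k(pair(pair(a, a), a), c), a), cons(c, a))), c)):
1. k(k(pair(pair(a, a), e), cons(a, c)), k(pair(pair(a, a), cons(pair(k(pair(pair(a, a), a), c), a), cons(c, a))), c))  →  k(e, k(pair(pair(a, a), cons(pair(k(pair(pair(a, a), a), c), a), cons(c, a))), c))   [R6 at 1]
2. k(e, k(pair(pair(a, a), cons(pair(k(pair(pair(a, a), a), c), a), cons(c, a))), c))  →  k(pair(pair(a, a), cons(pair(k(pair(pair(a, a), a), c), a), cons(c, a))), c)   [R3 at ε]
3. k(pair(pair(a, a), cons(pair(k(pair(pair(a, a), a), c), a), cons(c, a))), c)  →  cons(pair(k(pair(pair(a, a), a), c), a), cons(c, a))   [R6 at ε]
4. cons(pair(k(pair(pair(a, a), a), c), a), cons(c, a))  →  cons(pair(a, a), cons(c, a))   [R6 at 1.1]

no — NF(t₁) = cons(c, pair(pair(a, e), pair(e, e))), NF(t₂) = cons(pair(a, a), cons(c, a))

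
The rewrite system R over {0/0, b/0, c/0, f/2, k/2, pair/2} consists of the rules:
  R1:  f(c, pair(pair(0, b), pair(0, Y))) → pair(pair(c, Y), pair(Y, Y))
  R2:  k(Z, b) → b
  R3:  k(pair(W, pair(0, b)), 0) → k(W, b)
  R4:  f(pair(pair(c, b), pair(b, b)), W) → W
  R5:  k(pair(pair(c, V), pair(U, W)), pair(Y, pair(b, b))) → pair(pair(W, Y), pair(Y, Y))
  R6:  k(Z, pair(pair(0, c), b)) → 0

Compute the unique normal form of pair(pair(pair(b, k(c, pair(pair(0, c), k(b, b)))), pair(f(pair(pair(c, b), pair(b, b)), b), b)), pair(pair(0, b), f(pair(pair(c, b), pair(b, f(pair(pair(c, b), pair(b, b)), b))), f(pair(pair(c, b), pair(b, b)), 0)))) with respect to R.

1. pair(pair(pair(b, k(c, pair(pair(0, c), k(b, b)))), pair(f(pair(pair(c, b), pair(b, b)), b), b)), pair(pair(0, b), f(pair(pair(c, b), pair(b, f(pair(pair(c, b), pair(b, b)), b))), f(pair(pair(c, b), pair(b, b)), 0))))  →  pair(pair(pair(b, k(c, pair(pair(0, c), b))), pair(f(pair(pair(c, b), pair(b, b)), b), b)), pair(pair(0, b), f(pair(pair(c, b), pair(b, f(pair(pair(c, b), pair(b, b)), b))), f(pair(pair(c, b), pair(b, b)), 0))))   [R2 at 1.1.2.2.2]
2. pair(pair(pair(b, k(c, pair(pair(0, c), b))), pair(f(pair(pair(c, b), pair(b, b)), b), b)), pair(pair(0, b), f(pair(pair(c, b), pair(b, f(pair(pair(c, b), pair(b, b)), b))), f(pair(pair(c, b), pair(b, b)), 0))))  →  pair(pair(pair(b, 0), pair(f(pair(pair(c, b), pair(b, b)), b), b)), pair(pair(0, b), f(pair(pair(c, b), pair(b, f(pair(pair(c, b), pair(b, b)), b))), f(pair(pair(c, b), pair(b, b)), 0))))   [R6 at 1.1.2]
3. pair(pair(pair(b, 0), pair(f(pair(pair(c, b), pair(b, b)), b), b)), pair(pair(0, b), f(pair(pair(c, b), pair(b, f(pair(pair(c, b), pair(b, b)), b))), f(pair(pair(c, b), pair(b, b)), 0))))  →  pair(pair(pair(b, 0), pair(b, b)), pair(pair(0, b), f(pair(pair(c, b), pair(b, f(pair(pair(c, b), pair(b, b)), b))), f(pair(pair(c, b), pair(b, b)), 0))))   [R4 at 1.2.1]
4. pair(pair(pair(b, 0), pair(b, b)), pair(pair(0, b), f(pair(pair(c, b), pair(b, f(pair(pair(c, b), pair(b, b)), b))), f(pair(pair(c, b), pair(b, b)), 0))))  →  pair(pair(pair(b, 0), pair(b, b)), pair(pair(0, b), f(pair(pair(c, b), pair(b, b)), f(pair(pair(c, b), pair(b, b)), 0))))   [R4 at 2.2.1.2.2]
5. pair(pair(pair(b, 0), pair(b, b)), pair(pair(0, b), f(pair(pair(c, b), pair(b, b)), f(pair(pair(c, b), pair(b, b)), 0))))  →  pair(pair(pair(b, 0), pair(b, b)), pair(pair(0, b), f(pair(pair(c, b), pair(b, b)), 0)))   [R4 at 2.2]
6. pair(pair(pair(b, 0), pair(b, b)), pair(pair(0, b), f(pair(pair(c, b), pair(b, b)), 0)))  →  pair(pair(pair(b, 0), pair(b, b)), pair(pair(0, b), 0))   [R4 at 2.2]

pair(pair(pair(b, 0), pair(b, b)), pair(pair(0, b), 0))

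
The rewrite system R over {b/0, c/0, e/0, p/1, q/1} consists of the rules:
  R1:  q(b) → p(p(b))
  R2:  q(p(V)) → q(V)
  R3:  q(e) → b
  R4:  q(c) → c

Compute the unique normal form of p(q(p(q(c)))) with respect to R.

1. p(q(p(q(c))))  →  p(q(q(c)))   [R2 at 1]
2. p(q(q(c)))  →  p(q(c))   [R4 at 1.1]
3. p(q(c))  →  p(c)   [R4 at 1]

p(c)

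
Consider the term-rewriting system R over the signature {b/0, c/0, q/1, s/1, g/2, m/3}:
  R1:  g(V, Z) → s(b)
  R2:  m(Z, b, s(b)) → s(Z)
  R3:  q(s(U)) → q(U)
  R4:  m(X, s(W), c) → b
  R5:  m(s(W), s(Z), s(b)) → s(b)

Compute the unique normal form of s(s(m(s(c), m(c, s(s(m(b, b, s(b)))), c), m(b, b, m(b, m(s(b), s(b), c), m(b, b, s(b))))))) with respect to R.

1. s(s(m(s(c), m(c, s(s(m(b, b, s(b)))), c), m(b, b, m(b, m(s(b), s(b), c), m(b, b, s(b)))))))  →  s(s(m(s(c), b, m(b, b, m(b, m(s(b), s(b), c), m(b, b, s(b)))))))   [R4 at 1.1.2]
2. s(s(m(s(c), b, m(b, b, m(b, m(s(b), s(b), c), m(b, b, s(b)))))))  →  s(s(m(s(c), b, m(b, b, m(b, b, m(b, b, s(b)))))))   [R4 at 1.1.3.3.2]
3. s(s(m(s(c), b, m(b, b, m(b, b, m(b, b, s(b)))))))  →  s(s(m(s(c), b, m(b, b, m(b, b, s(b))))))   [R2 at 1.1.3.3.3]
4. s(s(m(s(c), b, m(b, b, m(b, b, s(b))))))  →  s(s(m(s(c), b, m(b, b, s(b)))))   [R2 at 1.1.3.3]
5. s(s(m(s(c), b, m(b, b, s(b)))))  →  s(s(m(s(c), b, s(b))))   [R2 at 1.1.3]
6. s(s(m(s(c), b, s(b))))  →  s(s(s(s(c))))   [R2 at 1.1]

s(s(s(s(c))))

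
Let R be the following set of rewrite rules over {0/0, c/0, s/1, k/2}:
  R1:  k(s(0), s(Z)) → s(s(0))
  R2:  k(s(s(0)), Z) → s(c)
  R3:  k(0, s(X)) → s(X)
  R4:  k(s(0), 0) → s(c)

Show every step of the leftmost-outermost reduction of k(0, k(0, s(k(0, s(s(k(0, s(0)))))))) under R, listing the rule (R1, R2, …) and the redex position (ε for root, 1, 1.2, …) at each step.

1. k(0, k(0, s(k(0, s(s(k(0, s(0))))))))  →  k(0, s(k(0, s(s(k(0, s(0)))))))   [R3 at 2]
2. k(0, s(k(0, s(s(k(0, s(0)))))))  →  s(k(0, s(s(k(0, s(0))))))   [R3 at ε]
3. s(k(0, s(s(k(0, s(0))))))  →  s(s(s(k(0, s(0)))))   [R3 at 1]
4. s(s(s(k(0, s(0)))))  →  s(s(s(s(0))))   [R3 at 1.1.1]

s(s(s(s(0))))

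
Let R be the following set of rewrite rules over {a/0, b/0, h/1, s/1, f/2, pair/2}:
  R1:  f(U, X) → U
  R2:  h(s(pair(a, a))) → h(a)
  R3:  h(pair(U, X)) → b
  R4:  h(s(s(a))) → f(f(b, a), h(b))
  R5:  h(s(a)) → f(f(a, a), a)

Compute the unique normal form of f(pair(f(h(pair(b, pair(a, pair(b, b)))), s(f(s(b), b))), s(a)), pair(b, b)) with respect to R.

1. f(pair(f(h(pair(b, pair(a, pair(b, b)))), s(f(s(b), b))), s(a)), pair(b, b))  →  pair(f(h(pair(b, pair(a, pair(b, b)))), s(f(s(b), b))), s(a))   [R1 at ε]
2. pair(f(h(pair(b, pair(a, pair(b, b)))), s(f(s(b), b))), s(a))  →  pair(h(pair(b, pair(a, pair(b, b)))), s(a))   [R1 at 1]
3. pair(h(pair(b, pair(a, pair(b, b)))), s(a))  →  pair(b, s(a))   [R3 at 1]

pair(b, s(a))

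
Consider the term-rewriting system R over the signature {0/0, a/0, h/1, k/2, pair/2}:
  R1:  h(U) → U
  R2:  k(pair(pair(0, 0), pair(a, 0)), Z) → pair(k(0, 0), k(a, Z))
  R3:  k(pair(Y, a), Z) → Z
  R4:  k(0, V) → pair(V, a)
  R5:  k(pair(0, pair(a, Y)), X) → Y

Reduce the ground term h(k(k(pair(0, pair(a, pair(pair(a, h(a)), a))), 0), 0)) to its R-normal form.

1. h(k(k(pair(0, pair(a, pair(pair(a, h(a)), a))), 0), 0))  →  k(k(pair(0, pair(a, pair(pair(a, h(a)), a))), 0), 0)   [R1 at ε]
2. k(k(pair(0, pair(a, pair(pair(a, h(a)), a))), 0), 0)  →  k(pair(pair(a, h(a)), a), 0)   [R5 at 1]
3. k(pair(pair(a, h(a)), a), 0)  →  0   [R3 at ε]

0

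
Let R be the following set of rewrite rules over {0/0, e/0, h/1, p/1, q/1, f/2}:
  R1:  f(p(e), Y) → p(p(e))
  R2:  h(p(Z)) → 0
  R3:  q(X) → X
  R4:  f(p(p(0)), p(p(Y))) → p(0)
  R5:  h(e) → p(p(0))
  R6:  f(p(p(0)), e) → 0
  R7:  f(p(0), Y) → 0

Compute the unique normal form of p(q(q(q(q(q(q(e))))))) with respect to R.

1. p(q(q(q(q(q(q(e)))))))  →  p(q(q(q(q(q(e))))))   [R3 at 1]
2. p(q(q(q(q(q(e))))))  →  p(q(q(q(q(e)))))   [R3 at 1]
3. p(q(q(q(q(e)))))  →  p(q(q(q(e))))   [R3 at 1]
4. p(q(q(q(e))))  →  p(q(q(e)))   [R3 at 1]
5. p(q(q(e)))  →  p(q(e))   [R3 at 1]
6. p(q(e))  →  p(e)   [R3 at 1]

p(e)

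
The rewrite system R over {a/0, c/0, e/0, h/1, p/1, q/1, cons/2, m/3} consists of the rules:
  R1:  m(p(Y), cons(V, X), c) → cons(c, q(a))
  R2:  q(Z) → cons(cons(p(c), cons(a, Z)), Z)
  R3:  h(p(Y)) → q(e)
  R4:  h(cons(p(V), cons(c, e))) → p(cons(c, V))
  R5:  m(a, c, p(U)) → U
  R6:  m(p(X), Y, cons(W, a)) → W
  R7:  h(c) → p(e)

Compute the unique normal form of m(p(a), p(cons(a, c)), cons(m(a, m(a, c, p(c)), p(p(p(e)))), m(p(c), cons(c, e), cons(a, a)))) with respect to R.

1. m(p(a), p(cons(a, c)), cons(m(a, m(a, c, p(c)), p(p(p(e)))), m(p(c), cons(c, e), cons(a, a))))  →  m(p(a), p(cons(a, c)), cons(m(a, c, p(p(p(e)))), m(p(c), cons(c, e), cons(a, a))))   [R5 at 3.1.2]
2. m(p(a), p(cons(a, c)), cons(m(a, c, p(p(p(e)))), m(p(c), cons(c, e), cons(a, a))))  →  m(p(a), p(cons(a, c)), cons(p(p(e)), m(p(c), cons(c, e), cons(a, a))))   [R5 at 3.1]
3. m(p(a), p(cons(a, c)), cons(p(p(e)), m(p(c), cons(c, e), cons(a, a))))  →  m(p(a), p(cons(a, c)), cons(p(p(e)), a))   [R6 at 3.2]
4. m(p(a), p(cons(a, c)), cons(p(p(e)), a))  →  p(p(e))   [R6 at ε]

p(p(e))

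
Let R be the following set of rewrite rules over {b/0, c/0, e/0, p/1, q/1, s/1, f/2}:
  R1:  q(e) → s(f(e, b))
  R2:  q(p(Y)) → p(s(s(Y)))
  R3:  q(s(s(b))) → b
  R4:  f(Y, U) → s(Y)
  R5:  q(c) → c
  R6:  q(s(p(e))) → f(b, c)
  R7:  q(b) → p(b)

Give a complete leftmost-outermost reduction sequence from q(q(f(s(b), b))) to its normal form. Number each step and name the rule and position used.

1. q(q(f(s(b), b)))  →  q(q(s(s(b))))   [R4 at 1.1]
2. q(q(s(s(b))))  →  q(b)   [R3 at 1]
3. q(b)  →  p(b)   [R7 at ε]

p(b)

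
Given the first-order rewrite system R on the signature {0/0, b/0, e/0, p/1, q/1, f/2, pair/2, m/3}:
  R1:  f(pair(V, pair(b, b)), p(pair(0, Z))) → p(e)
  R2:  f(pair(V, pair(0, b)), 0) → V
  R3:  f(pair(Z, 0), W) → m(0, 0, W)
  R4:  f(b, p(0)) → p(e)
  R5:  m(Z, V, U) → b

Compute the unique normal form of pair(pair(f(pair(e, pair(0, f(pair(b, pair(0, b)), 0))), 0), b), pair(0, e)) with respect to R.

1. pair(pair(f(pair(e, pair(0, f(pair(b, pair(0, b)), 0))), 0), b), pair(0, e))  →  pair(pair(f(pair(e, pair(0, b)), 0), b), pair(0, e))   [R2 at 1.1.1.2.2]
2. pair(pair(f(pair(e, pair(0, b)), 0), b), pair(0, e))  →  pair(pair(e, b), pair(0, e))   [R2 at 1.1]

pair(pair(e, b), pair(0, e))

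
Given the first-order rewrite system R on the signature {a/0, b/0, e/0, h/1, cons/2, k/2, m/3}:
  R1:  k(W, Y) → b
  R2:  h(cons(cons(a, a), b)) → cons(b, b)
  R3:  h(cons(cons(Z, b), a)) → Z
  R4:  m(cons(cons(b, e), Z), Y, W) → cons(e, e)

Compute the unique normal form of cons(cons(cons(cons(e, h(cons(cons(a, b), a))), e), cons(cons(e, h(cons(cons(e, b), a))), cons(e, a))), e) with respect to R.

cons(cons(cons(cons(e, a), e), cons(cons(e, e), cons(e, a))), e)

1. cons(cons(cons(cons(e, h(cons(cons(a, b), a))), e), cons(cons(e, h(cons(cons(e, b), a))), cons(e, a))), e)  →  cons(cons(cons(cons(e, a), e), cons(cons(e, h(cons(cons(e, b), a))), cons(e, a))), e)   [R3 at 1.1.1.2]
2. cons(cons(cons(cons(e, a), e), cons(cons(e, h(cons(cons(e, b), a))), cons(e, a))), e)  →  cons(cons(cons(cons(e, a), e), cons(cons(e, e), cons(e, a))), e)   [R3 at 1.2.1.2]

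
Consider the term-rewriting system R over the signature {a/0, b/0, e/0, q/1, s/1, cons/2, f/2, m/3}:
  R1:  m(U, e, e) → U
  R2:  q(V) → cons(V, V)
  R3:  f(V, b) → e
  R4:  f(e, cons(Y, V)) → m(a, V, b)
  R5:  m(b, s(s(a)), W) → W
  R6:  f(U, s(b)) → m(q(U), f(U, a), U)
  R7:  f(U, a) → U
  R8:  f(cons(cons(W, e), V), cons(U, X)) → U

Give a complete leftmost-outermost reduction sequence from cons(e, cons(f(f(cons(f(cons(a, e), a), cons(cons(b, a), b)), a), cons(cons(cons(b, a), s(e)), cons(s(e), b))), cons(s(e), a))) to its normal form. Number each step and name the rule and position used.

1. cons(e, cons(f(f(cons(f(cons(a, e), a), cons(cons(b, a), b)), a), cons(cons(cons(b, a), s(e)), cons(s(e), b))), cons(s(e), a)))  →  cons(e, cons(f(cons(f(cons(a, e), a), cons(cons(b, a), b)), cons(cons(cons(b, a), s(e)), cons(s(e), b))), cons(s(e), a)))   [R7 at 2.1.1]
2. cons(e, cons(f(cons(f(cons(a, e), a), cons(cons(b, a), b)), cons(cons(cons(b, a), s(e)), cons(s(e), b))), cons(s(e), a)))  →  cons(e, cons(f(cons(cons(a, e), cons(cons(b, a), b)), cons(cons(cons(b, a), s(e)), cons(s(e), b))), cons(s(e), a)))   [R7 at 2.1.1.1]
3. cons(e, cons(f(cons(cons(a, e), cons(cons(b, a), b)), cons(cons(cons(b, a), s(e)), cons(s(e), b))), cons(s(e), a)))  →  cons(e, cons(cons(cons(b, a), s(e)), cons(s(e), a)))   [R8 at 2.1]

cons(e, cons(cons(cons(b, a), s(e)), cons(s(e), a)))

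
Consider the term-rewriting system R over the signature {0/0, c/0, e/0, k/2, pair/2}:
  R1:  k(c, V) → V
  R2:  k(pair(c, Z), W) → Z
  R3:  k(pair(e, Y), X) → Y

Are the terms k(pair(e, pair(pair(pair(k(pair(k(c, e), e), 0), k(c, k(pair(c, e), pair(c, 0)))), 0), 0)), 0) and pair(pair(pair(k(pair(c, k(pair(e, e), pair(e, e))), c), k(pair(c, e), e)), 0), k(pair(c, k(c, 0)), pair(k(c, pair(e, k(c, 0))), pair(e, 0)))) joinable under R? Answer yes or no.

Reduce t₁ = k(pair(e, pair(pair(pair(k(pair(k(c, e), e), 0), k(c, k(pair(c, e), pair(c, 0)))), 0), 0)), 0):
1. k(pair(e, pair(pair(pair(k(pair(k(c, e), e), 0), k(c, k(pair(c, e), pair(c, 0)))), 0), 0)), 0)  →  pair(pair(pair(k(pair(k(c, e), e), 0), k(c, k(pair(c, e), pair(c, 0)))), 0), 0)   [R3 at ε]
2. pair(pair(pair(k(pair(k(c, e), e), 0), k(c, k(pair(c, e), pair(c, 0)))), 0), 0)  →  pair(pair(pair(k(pair(e, e), 0), k(c, k(pair(c, e), pair(c, 0)))), 0), 0)   [R1 at 1.1.1.1.1]
3. pair(pair(pair(k(pair(e, e), 0), k(c, k(pair(c, e), pair(c, 0)))), 0), 0)  →  pair(pair(pair(e, k(c, k(pair(c, e), pair(c, 0)))), 0), 0)   [R3 at 1.1.1]
4. pair(pair(pair(e, k(c, k(pair(c, e), pair(c, 0)))), 0), 0)  →  pair(pair(pair(e, k(pair(c, e), pair(c, 0))), 0), 0)   [R1 at 1.1.2]
5. pair(pair(pair(e, k(pair(c, e), pair(c, 0))), 0), 0)  →  pair(pair(pair(e, e), 0), 0)   [R2 at 1.1.2]

Reduce t₂ = pair(pair(pair(k(pair(c, k(pair(e, e), pair(e, e))), c), k(pair(c, e), e)), 0), k(pair(c, k(c, 0)), pair(k(c, pair(e, k(c, 0))), pair(e, 0)))):
1. pair(pair(pair(k(pair(c, k(pair(e, e), pair(e, e))), c), k(pair(c, e), e)), 0), k(pair(c, k(c, 0)), pair(k(c, pair(e, k(c, 0))), pair(e, 0))))  →  pair(pair(pair(k(pair(e, e), pair(e, e)), k(pair(c, e), e)), 0), k(pair(c, k(c, 0)), pair(k(c, pair(e, k(c, 0))), pair(e, 0))))   [R2 at 1.1.1]
2. pair(pair(pair(k(pair(e, e), pair(e, e)), k(pair(c, e), e)), 0), k(pair(c, k(c, 0)), pair(k(c, pair(e, k(c, 0))), pair(e, 0))))  →  pair(pair(pair(e, k(pair(c, e), e)), 0), k(pair(c, k(c, 0)), pair(k(c, pair(e, k(c, 0))), pair(e, 0))))   [R3 at 1.1.1]
3. pair(pair(pair(e, k(pair(c, e), e)), 0), k(pair(c, k(c, 0)), pair(k(c, pair(e, k(c, 0))), pair(e, 0))))  →  pair(pair(pair(e, e), 0), k(pair(c, k(c, 0)), pair(k(c, pair(e, k(c, 0))), pair(e, 0))))   [R2 at 1.1.2]
4. pair(pair(pair(e, e), 0), k(pair(c, k(c, 0)), pair(k(c, pair(e, k(c, 0))), pair(e, 0))))  →  pair(pair(pair(e, e), 0), k(c, 0))   [R2 at 2]
5. pair(pair(pair(e, e), 0), k(c, 0))  →  pair(pair(pair(e, e), 0), 0)   [R1 at 2]

yes — NF(t₁) = pair(pair(pair(e, e), 0), 0), NF(t₂) = pair(pair(pair(e, e), 0), 0)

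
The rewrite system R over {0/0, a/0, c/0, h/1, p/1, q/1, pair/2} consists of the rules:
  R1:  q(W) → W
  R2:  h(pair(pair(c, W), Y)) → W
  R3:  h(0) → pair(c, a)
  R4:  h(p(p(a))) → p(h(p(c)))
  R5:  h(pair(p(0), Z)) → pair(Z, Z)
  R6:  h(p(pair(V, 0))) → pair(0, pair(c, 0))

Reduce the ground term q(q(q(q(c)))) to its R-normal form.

c

1. q(q(q(q(c))))  →  q(q(q(c)))   [R1 at ε]
2. q(q(q(c)))  →  q(q(c))   [R1 at ε]
3. q(q(c))  →  q(c)   [R1 at ε]
4. q(c)  →  c   [R1 at ε]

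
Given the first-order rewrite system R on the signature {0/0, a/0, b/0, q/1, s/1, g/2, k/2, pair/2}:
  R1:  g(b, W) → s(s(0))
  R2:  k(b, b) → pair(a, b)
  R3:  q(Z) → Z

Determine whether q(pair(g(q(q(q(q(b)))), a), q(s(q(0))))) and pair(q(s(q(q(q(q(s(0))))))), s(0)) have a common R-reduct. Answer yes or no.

Reduce t₁ = q(pair(g(q(q(q(q(b)))), a), q(s(q(0))))):
1. q(pair(g(q(q(q(q(b)))), a), q(s(q(0)))))  →  pair(g(q(q(q(q(b)))), a), q(s(q(0))))   [R3 at ε]
2. pair(g(q(q(q(q(b)))), a), q(s(q(0))))  →  pair(g(q(q(q(b))), a), q(s(q(0))))   [R3 at 1.1]
3. pair(g(q(q(q(b))), a), q(s(q(0))))  →  pair(g(q(q(b)), a), q(s(q(0))))   [R3 at 1.1]
4. pair(g(q(q(b)), a), q(s(q(0))))  →  pair(g(q(b), a), q(s(q(0))))   [R3 at 1.1]
5. pair(g(q(b), a), q(s(q(0))))  →  pair(g(b, a), q(s(q(0))))   [R3 at 1.1]
6. pair(g(b, a), q(s(q(0))))  →  pair(s(s(0)), q(s(q(0))))   [R1 at 1]
7. pair(s(s(0)), q(s(q(0))))  →  pair(s(s(0)), s(q(0)))   [R3 at 2]
8. pair(s(s(0)), s(q(0)))  →  pair(s(s(0)), s(0))   [R3 at 2.1]

Reduce t₂ = pair(q(s(q(q(q(q(s(0))))))), s(0)):
1. pair(q(s(q(q(q(q(s(0))))))), s(0))  →  pair(s(q(q(q(q(s(0)))))), s(0))   [R3 at 1]
2. pair(s(q(q(q(q(s(0)))))), s(0))  →  pair(s(q(q(q(s(0))))), s(0))   [R3 at 1.1]
3. pair(s(q(q(q(s(0))))), s(0))  →  pair(s(q(q(s(0)))), s(0))   [R3 at 1.1]
4. pair(s(q(q(s(0)))), s(0))  →  pair(s(q(s(0))), s(0))   [R3 at 1.1]
5. pair(s(q(s(0))), s(0))  →  pair(s(s(0)), s(0))   [R3 at 1.1]

yes — NF(t₁) = pair(s(s(0)), s(0)), NF(t₂) = pair(s(s(0)), s(0))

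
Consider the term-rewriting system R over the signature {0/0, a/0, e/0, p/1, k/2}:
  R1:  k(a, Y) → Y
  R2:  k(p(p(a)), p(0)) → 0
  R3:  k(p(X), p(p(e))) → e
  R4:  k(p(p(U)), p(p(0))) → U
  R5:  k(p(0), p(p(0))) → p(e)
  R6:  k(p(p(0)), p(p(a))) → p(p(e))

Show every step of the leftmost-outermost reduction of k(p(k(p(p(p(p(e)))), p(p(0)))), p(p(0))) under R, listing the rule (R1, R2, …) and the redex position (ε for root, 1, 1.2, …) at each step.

p(e)

1. k(p(k(p(p(p(p(e)))), p(p(0)))), p(p(0)))  →  k(p(p(p(e))), p(p(0)))   [R4 at 1.1]
2. k(p(p(p(e))), p(p(0)))  →  p(e)   [R4 at ε]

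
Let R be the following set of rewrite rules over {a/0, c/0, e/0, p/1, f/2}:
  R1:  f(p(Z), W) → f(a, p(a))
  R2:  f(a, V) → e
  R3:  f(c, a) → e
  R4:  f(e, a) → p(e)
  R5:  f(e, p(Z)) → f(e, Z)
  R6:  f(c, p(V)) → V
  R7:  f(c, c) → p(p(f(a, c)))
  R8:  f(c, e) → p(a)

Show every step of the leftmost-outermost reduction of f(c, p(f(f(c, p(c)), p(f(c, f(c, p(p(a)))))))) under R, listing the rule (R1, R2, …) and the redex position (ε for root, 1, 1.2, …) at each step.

a

1. f(c, p(f(f(c, p(c)), p(f(c, f(c, p(p(a))))))))  →  f(f(c, p(c)), p(f(c, f(c, p(p(a))))))   [R6 at ε]
2. f(f(c, p(c)), p(f(c, f(c, p(p(a))))))  →  f(c, p(f(c, f(c, p(p(a))))))   [R6 at 1]
3. f(c, p(f(c, f(c, p(p(a))))))  →  f(c, f(c, p(p(a))))   [R6 at ε]
4. f(c, f(c, p(p(a))))  →  f(c, p(a))   [R6 at 2]
5. f(c, p(a))  →  a   [R6 at ε]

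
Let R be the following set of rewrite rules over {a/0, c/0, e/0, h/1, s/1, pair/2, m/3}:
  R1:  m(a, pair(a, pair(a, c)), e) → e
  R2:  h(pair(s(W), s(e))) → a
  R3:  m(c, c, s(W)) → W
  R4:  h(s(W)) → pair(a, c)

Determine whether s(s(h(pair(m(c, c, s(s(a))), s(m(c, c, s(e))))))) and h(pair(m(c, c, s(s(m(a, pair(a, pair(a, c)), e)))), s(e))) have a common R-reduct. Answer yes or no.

Reduce t₁ = s(s(h(pair(m(c, c, s(s(a))), s(m(c, c, s(e))))))):
1. s(s(h(pair(m(c, c, s(s(a))), s(m(c, c, s(e)))))))  →  s(s(h(pair(s(a), s(m(c, c, s(e)))))))   [R3 at 1.1.1.1]
2. s(s(h(pair(s(a), s(m(c, c, s(e)))))))  →  s(s(h(pair(s(a), s(e)))))   [R3 at 1.1.1.2.1]
3. s(s(h(pair(s(a), s(e)))))  →  s(s(a))   [R2 at 1.1]

Reduce t₂ = h(pair(m(c, c, s(s(m(a, pair(a, pair(a, c)), e)))), s(e))):
1. h(pair(m(c, c, s(s(m(a, pair(a, pair(a, c)), e)))), s(e)))  →  h(pair(s(m(a, pair(a, pair(a, c)), e)), s(e)))   [R3 at 1.1]
2. h(pair(s(m(a, pair(a, pair(a, c)), e)), s(e)))  →  a   [R2 at ε]

no — NF(t₁) = s(s(a)), NF(t₂) = a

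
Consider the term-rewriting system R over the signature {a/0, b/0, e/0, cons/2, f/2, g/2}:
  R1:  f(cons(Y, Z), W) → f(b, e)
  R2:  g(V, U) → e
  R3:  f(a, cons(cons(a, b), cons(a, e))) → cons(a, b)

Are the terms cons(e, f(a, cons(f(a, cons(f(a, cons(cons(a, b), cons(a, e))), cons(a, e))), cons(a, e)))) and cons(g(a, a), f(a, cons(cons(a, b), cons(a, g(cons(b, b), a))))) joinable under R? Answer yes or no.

Reduce t₁ = cons(e, f(a, cons(f(a, cons(f(a, cons(cons(a, b), cons(a, e))), cons(a, e))), cons(a, e)))):
1. cons(e, f(a, cons(f(a, cons(f(a, cons(cons(a, b), cons(a, e))), cons(a, e))), cons(a, e))))  →  cons(e, f(a, cons(f(a, cons(cons(a, b), cons(a, e))), cons(a, e))))   [R3 at 2.2.1.2.1]
2. cons(e, f(a, cons(f(a, cons(cons(a, b), cons(a, e))), cons(a, e))))  →  cons(e, f(a, cons(cons(a, b), cons(a, e))))   [R3 at 2.2.1]
3. cons(e, f(a, cons(cons(a, b), cons(a, e))))  →  cons(e, cons(a, b))   [R3 at 2]

Reduce t₂ = cons(g(a, a), f(a, cons(cons(a, b), cons(a, g(cons(b, b), a))))):
1. cons(g(a, a), f(a, cons(cons(a, b), cons(a, g(cons(b, b), a)))))  →  cons(e, f(a, cons(cons(a, b), cons(a, g(cons(b, b), a)))))   [R2 at 1]
2. cons(e, f(a, cons(cons(a, b), cons(a, g(cons(b, b), a)))))  →  cons(e, f(a, cons(cons(a, b), cons(a, e))))   [R2 at 2.2.2.2]
3. cons(e, f(a, cons(cons(a, b), cons(a, e))))  →  cons(e, cons(a, b))   [R3 at 2]

yes — NF(t₁) = cons(e, cons(a, b)), NF(t₂) = cons(e, cons(a, b))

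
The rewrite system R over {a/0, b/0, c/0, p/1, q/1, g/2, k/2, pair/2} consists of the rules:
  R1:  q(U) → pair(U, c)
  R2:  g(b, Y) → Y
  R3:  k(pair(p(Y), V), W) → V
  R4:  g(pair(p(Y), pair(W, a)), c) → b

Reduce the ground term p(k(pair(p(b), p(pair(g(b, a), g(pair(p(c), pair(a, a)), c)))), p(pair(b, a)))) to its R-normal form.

1. p(k(pair(p(b), p(pair(g(b, a), g(pair(p(c), pair(a, a)), c)))), p(pair(b, a))))  →  p(p(pair(g(b, a), g(pair(p(c), pair(a, a)), c))))   [R3 at 1]
2. p(p(pair(g(b, a), g(pair(p(c), pair(a, a)), c))))  →  p(p(pair(a, g(pair(p(c), pair(a, a)), c))))   [R2 at 1.1.1]
3. p(p(pair(a, g(pair(p(c), pair(a, a)), c))))  →  p(p(pair(a, b)))   [R4 at 1.1.2]

p(p(pair(a, b)))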